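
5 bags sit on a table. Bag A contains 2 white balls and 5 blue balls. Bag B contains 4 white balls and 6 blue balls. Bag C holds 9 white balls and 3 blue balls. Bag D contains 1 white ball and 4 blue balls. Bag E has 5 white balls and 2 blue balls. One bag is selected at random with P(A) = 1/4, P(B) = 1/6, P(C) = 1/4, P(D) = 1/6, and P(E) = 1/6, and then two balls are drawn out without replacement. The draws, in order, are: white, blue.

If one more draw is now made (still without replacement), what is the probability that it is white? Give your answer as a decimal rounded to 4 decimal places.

Under each hypothesis, the probability of the observed sequence is: P(data | bag A) = (2/7)(5/6) = 0.2381; P(data | bag B) = (4/10)(6/9) = 0.26667; P(data | bag C) = (9/12)(3/11) = 0.20455; P(data | bag D) = (1/5)(4/4) = 0.2; P(data | bag E) = (5/7)(2/6) = 0.2381.
The prior-weighted likelihoods are 1/4 · 0.2381 = 0.059524, 1/6 · 0.26667 = 0.044444, 1/4 · 0.20455 = 0.051136, 1/6 · 0.2 = 0.033333, 1/6 · 0.2381 = 0.039683; these sum to 0.22812.
Normalising, the posterior is P(bag A | data) = 0.26093, P(bag B | data) = 0.19483, P(bag C | data) = 0.22416, P(bag D | data) = 0.14612, P(bag E | data) = 0.17395.
So P(white next | data) = Σ P(white next | H) P(H | data) = (1/5)(0.26093) + (3/8)(0.19483) + (4/5)(0.22416) + (0)(0.14612) + (4/5)(0.17395) = 0.44374.

0.4437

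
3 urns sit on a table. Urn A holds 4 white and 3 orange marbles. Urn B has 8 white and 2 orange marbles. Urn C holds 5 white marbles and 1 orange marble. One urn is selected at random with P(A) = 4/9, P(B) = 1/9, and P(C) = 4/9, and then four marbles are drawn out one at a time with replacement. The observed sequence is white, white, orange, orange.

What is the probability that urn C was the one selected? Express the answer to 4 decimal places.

The likelihood of the observed sequence under each hypothesis: P(data | urn A) = (4/7)(4/7)(3/7)(3/7) = 0.059975; P(data | urn B) = (8/10)(8/10)(2/10)(2/10) = 0.0256; P(data | urn C) = (5/6)(5/6)(1/6)(1/6) = 0.01929.
Weighting by the prior gives 4/9 · 0.059975 = 0.026656, 1/9 · 0.0256 = 0.0028444, 4/9 · 0.01929 = 0.0085734; summing to 0.038073.
So P(urn C | data) = (0.0085734) / (0.038073) = 0.22518.

0.2252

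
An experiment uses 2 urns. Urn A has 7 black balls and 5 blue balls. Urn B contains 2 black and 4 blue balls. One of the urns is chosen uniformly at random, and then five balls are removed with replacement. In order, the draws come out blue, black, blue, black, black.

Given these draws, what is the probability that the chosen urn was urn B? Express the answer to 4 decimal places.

0.3233

Under each hypothesis, the probability of the observed sequence is: P(data | urn A) = (5/12)(7/12)(5/12)(7/12)(7/12) = 0.034461; P(data | urn B) = (4/6)(2/6)(4/6)(2/6)(2/6) = 0.016461.
The prior-weighted likelihoods are 1/2 · 0.034461 = 0.017231, 1/2 · 0.016461 = 0.0082305; with total 0.025461.
So P(urn B | data) = (0.0082305) / (0.025461) = 0.32326.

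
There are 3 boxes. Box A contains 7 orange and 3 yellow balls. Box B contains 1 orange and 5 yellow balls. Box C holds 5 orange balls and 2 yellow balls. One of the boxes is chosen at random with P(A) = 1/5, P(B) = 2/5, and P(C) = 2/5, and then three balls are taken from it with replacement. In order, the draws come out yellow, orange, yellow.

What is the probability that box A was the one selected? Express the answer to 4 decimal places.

For each hypothesis, P(data | H) works out to: P(data | box A) = (3/10)(7/10)(3/10) = 0.063; P(data | box B) = (5/6)(1/6)(5/6) = 0.11574; P(data | box C) = (2/7)(5/7)(2/7) = 0.058309.
Weighting by the prior gives 1/5 · 0.063 = 0.0126, 2/5 · 0.11574 = 0.046296, 2/5 · 0.058309 = 0.023324; summing to 0.08222.
By Bayes' rule, P(box A | data) = (0.0126) / (0.08222) = 0.15325.

0.1532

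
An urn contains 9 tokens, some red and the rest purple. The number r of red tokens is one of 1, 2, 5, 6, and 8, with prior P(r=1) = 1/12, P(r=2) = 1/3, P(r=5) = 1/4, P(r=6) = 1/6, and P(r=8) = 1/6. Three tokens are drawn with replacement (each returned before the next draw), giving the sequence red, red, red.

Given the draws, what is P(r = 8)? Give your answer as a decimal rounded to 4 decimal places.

0.5494

Compute the likelihood of the observed sequence for each case: P(data | r = 1) = (1/9)(1/9)(1/9) = 0.0013717; P(data | r = 2) = (2/9)(2/9)(2/9) = 0.010974; P(data | r = 5) = (5/9)(5/9)(5/9) = 0.17147; P(data | r = 6) = (6/9)(6/9)(6/9) = 0.2963; P(data | r = 8) = (8/9)(8/9)(8/9) = 0.70233.
Multiplying each by its prior: 1/12 · 0.0013717 = 0.00011431, 1/3 · 0.010974 = 0.003658, 1/4 · 0.17147 = 0.042867, 1/6 · 0.2963 = 0.049383, 1/6 · 0.70233 = 0.11706; these sum to 0.21308.
By Bayes' rule, P(r = 8 | data) = (0.11706) / (0.21308) = 0.54936.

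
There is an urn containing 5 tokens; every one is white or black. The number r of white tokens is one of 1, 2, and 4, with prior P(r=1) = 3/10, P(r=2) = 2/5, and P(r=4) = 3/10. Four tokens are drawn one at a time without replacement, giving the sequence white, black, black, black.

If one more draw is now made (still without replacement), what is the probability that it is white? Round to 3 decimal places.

0.400

The likelihood of the observed sequence under each hypothesis: P(data | r = 1) = (1/5)(4/4)(3/3)(2/2) = 1/5; P(data | r = 2) = (2/5)(3/4)(2/3)(1/2) = 1/10; P(data | r = 4) = (4/5)(1/4)(0/3) = 0.
The prior-weighted likelihoods are 3/10 · 1/5 = 3/50, 2/5 · 1/10 = 1/25, 3/10 · 0 = 0; summing to 1/10.
The posterior is then P(r = 1 | data) = 3/5, P(r = 2 | data) = 2/5, P(r = 4 | data) = 0.
So P(white next | data) = Σ P(white next | H) P(H | data) = (0)(3/5) + (1)(2/5) = 2/5.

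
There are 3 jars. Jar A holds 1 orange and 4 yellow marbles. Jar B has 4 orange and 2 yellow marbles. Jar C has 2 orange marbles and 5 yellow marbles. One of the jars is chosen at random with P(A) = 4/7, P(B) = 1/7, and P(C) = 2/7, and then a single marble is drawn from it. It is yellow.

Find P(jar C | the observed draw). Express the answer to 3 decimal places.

0.288

Compute the likelihood of this draw for each case: P(data | jar A) = (4/5) = 4/5; P(data | jar B) = (2/6) = 1/3; P(data | jar C) = (5/7) = 5/7.
Weighting by the prior gives 4/7 · 4/5 = 16/35, 1/7 · 1/3 = 1/21, 2/7 · 5/7 = 10/49; these sum to 521/735.
By Bayes' rule, P(jar C | data) = (10/49) / (521/735) = 150/521.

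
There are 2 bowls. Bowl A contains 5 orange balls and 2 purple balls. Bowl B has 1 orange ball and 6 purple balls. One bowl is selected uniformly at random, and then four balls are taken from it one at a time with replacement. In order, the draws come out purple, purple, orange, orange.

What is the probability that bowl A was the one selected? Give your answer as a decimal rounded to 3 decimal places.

0.735

For each hypothesis, P(data | H) works out to: P(data | bowl A) = (2/7)(2/7)(5/7)(5/7) = 0.041649; P(data | bowl B) = (6/7)(6/7)(1/7)(1/7) = 0.014994.
The prior-weighted likelihoods are 1/2 · 0.041649 = 0.020825, 1/2 · 0.014994 = 0.0074969; these sum to 0.028322.
By Bayes' rule, P(bowl A | data) = (0.020825) / (0.028322) = 0.73529.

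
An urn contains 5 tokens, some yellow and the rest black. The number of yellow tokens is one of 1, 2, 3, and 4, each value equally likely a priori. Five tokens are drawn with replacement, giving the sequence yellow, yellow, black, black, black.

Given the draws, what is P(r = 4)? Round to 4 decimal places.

Compute the likelihood of the observed sequence for each case: P(data | r = 1) = (1/5)(1/5)(4/5)(4/5)(4/5) = 0.02048; P(data | r = 2) = (2/5)(2/5)(3/5)(3/5)(3/5) = 0.03456; P(data | r = 3) = (3/5)(3/5)(2/5)(2/5)(2/5) = 0.02304; P(data | r = 4) = (4/5)(4/5)(1/5)(1/5)(1/5) = 0.00512.
Weighting by the prior gives 1/4 · 0.02048 = 0.00512, 1/4 · 0.03456 = 0.00864, 1/4 · 0.02304 = 0.00576, 1/4 · 0.00512 = 0.00128; with total 0.0208.
By Bayes' rule, P(r = 4 | data) = (0.00128) / (0.0208) = 0.061538.

0.0615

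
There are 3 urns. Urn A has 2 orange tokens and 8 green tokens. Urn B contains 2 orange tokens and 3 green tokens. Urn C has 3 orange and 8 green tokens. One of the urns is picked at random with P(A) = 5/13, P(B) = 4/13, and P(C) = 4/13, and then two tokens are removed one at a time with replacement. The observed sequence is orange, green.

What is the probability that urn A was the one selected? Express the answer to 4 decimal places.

Compute the likelihood of the observed sequence for each case: P(data | urn A) = (2/10)(8/10) = 0.16; P(data | urn B) = (2/5)(3/5) = 0.24; P(data | urn C) = (3/11)(8/11) = 0.19835.
Multiplying each by its prior: 5/13 · 0.16 = 0.061538, 4/13 · 0.24 = 0.073846, 4/13 · 0.19835 = 0.06103; summing to 0.19641.
So P(urn A | data) = (0.061538) / (0.19641) = 0.31331.

0.3133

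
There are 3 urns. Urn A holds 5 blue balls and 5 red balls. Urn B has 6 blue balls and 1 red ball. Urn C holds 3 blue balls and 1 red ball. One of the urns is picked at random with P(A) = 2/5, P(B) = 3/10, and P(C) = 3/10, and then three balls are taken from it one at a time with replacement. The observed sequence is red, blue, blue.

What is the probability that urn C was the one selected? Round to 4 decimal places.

For each hypothesis, P(data | H) works out to: P(data | urn A) = (5/10)(5/10)(5/10) = 0.125; P(data | urn B) = (1/7)(6/7)(6/7) = 0.10496; P(data | urn C) = (1/4)(3/4)(3/4) = 0.14062.
Multiplying each by its prior: 2/5 · 0.125 = 0.05, 3/10 · 0.10496 = 0.031487, 3/10 · 0.14062 = 0.042188; with total 0.12367.
Therefore the posterior P(urn C | data) = (0.042188) / (0.12367) = 0.34112.

0.3411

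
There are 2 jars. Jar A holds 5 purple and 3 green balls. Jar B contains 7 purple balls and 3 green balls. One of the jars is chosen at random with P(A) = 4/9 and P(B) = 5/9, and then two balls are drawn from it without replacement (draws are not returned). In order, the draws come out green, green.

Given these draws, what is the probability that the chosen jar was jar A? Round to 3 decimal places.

0.563

The likelihood of the observed sequence under each hypothesis: P(data | jar A) = (3/8)(2/7) = 3/28; P(data | jar B) = (3/10)(2/9) = 1/15.
The prior-weighted likelihoods are 4/9 · 3/28 = 1/21, 5/9 · 1/15 = 1/27; summing to 16/189.
So P(jar A | data) = (1/21) / (16/189) = 9/16.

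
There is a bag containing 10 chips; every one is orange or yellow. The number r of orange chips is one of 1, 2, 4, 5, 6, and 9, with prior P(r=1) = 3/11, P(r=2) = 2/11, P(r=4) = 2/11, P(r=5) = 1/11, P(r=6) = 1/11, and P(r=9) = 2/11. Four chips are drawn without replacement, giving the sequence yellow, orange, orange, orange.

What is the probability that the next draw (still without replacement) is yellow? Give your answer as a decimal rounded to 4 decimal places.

For each hypothesis, P(data | H) works out to: P(data | r = 1) = (9/10)(1/9)(0/8) = 0; P(data | r = 2) = (8/10)(2/9)(1/8)(0/7) = 0; P(data | r = 4) = (6/10)(4/9)(3/8)(2/7) = 0.028571; P(data | r = 5) = (5/10)(5/9)(4/8)(3/7) = 0.059524; P(data | r = 6) = (4/10)(6/9)(5/8)(4/7) = 0.095238; P(data | r = 9) = (1/10)(9/9)(8/8)(7/7) = 0.1.
Multiplying each by its prior: 3/11 · 0 = 0, 2/11 · 0 = 0, 2/11 · 0.028571 = 0.0051948, 1/11 · 0.059524 = 0.0054113, 1/11 · 0.095238 = 0.008658, 2/11 · 0.1 = 0.018182; with total 0.037446.
Normalising, the posterior is P(r = 1 | data) = 0, P(r = 2 | data) = 0, P(r = 4 | data) = 0.13873, P(r = 5 | data) = 0.14451, P(r = 6 | data) = 0.23121, P(r = 9 | data) = 0.48555.
Averaging over the posterior, P(yellow next | data) = (5/6)(0.13873) + (2/3)(0.14451) + (1/2)(0.23121) + (0)(0.48555) = 0.32755.

0.3276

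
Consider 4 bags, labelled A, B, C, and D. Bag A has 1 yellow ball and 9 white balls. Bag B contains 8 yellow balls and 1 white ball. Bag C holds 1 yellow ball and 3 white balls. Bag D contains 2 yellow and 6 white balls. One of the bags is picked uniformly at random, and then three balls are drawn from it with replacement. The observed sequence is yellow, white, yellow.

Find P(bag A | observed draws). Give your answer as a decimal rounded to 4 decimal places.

Under each hypothesis, the probability of the observed sequence is: P(data | bag A) = (1/10)(9/10)(1/10) = 0.009; P(data | bag B) = (8/9)(1/9)(8/9) = 0.087791; P(data | bag C) = (1/4)(3/4)(1/4) = 0.046875; P(data | bag D) = (2/8)(6/8)(2/8) = 0.046875.
Multiplying each by its prior: 1/4 · 0.009 = 0.00225, 1/4 · 0.087791 = 0.021948, 1/4 · 0.046875 = 0.011719, 1/4 · 0.046875 = 0.011719; summing to 0.047635.
Hence P(bag A | data) = (0.00225) / (0.047635) = 0.047234.

0.0472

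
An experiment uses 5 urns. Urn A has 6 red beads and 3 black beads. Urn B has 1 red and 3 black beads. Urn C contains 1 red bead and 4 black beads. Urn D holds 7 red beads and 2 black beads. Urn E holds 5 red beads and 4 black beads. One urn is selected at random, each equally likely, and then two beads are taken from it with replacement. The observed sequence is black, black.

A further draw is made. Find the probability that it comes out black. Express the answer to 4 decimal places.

0.6855

Compute the likelihood of the observed sequence for each case: P(data | urn A) = (3/9)(3/9) = 0.11111; P(data | urn B) = (3/4)(3/4) = 0.5625; P(data | urn C) = (4/5)(4/5) = 0.64; P(data | urn D) = (2/9)(2/9) = 0.049383; P(data | urn E) = (4/9)(4/9) = 0.19753.
The prior-weighted likelihoods are 1/5 · 0.11111 = 0.022222, 1/5 · 0.5625 = 0.1125, 1/5 · 0.64 = 0.128, 1/5 · 0.049383 = 0.0098765, 1/5 · 0.19753 = 0.039506; with total 0.3121.
Dividing through by the total gives posterior P(urn A | data) = 0.071201, P(urn B | data) = 0.36046, P(urn C | data) = 0.41012, P(urn D | data) = 0.031645, P(urn E | data) = 0.12658.
Averaging over the posterior, P(black next | data) = (1/3)(0.071201) + (3/4)(0.36046) + (4/5)(0.41012) + (2/9)(0.031645) + (4/9)(0.12658) = 0.68546.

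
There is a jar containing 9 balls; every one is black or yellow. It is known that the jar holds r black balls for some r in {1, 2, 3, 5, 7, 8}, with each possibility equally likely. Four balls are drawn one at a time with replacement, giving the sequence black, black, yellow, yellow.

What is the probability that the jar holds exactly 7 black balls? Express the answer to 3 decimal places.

0.158

The likelihood of the observed sequence under each hypothesis: P(data | r = 1) = (1/9)(1/9)(8/9)(8/9) = 0.0097546; P(data | r = 2) = (2/9)(2/9)(7/9)(7/9) = 0.029873; P(data | r = 3) = (3/9)(3/9)(6/9)(6/9) = 0.049383; P(data | r = 5) = (5/9)(5/9)(4/9)(4/9) = 0.060966; P(data | r = 7) = (7/9)(7/9)(2/9)(2/9) = 0.029873; P(data | r = 8) = (8/9)(8/9)(1/9)(1/9) = 0.0097546.
Weighting by the prior gives 1/6 · 0.0097546 = 0.0016258, 1/6 · 0.029873 = 0.0049789, 1/6 · 0.049383 = 0.0082305, 1/6 · 0.060966 = 0.010161, 1/6 · 0.029873 = 0.0049789, 1/6 · 0.0097546 = 0.0016258; with total 0.031601.
Therefore the posterior P(r = 7 | data) = (0.0049789) / (0.031601) = 0.15756.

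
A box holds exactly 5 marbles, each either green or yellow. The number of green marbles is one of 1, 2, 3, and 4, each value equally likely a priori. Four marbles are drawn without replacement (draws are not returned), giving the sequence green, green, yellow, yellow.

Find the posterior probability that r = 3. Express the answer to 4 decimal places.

Under each hypothesis, the probability of the observed sequence is: P(data | r = 1) = (1/5)(0/4) = 0; P(data | r = 2) = (2/5)(1/4)(3/3)(2/2) = 1/10; P(data | r = 3) = (3/5)(2/4)(2/3)(1/2) = 1/10; P(data | r = 4) = (4/5)(3/4)(1/3)(0/2) = 0.
Weighting by the prior gives 1/4 · 0 = 0, 1/4 · 1/10 = 1/40, 1/4 · 1/10 = 1/40, 1/4 · 0 = 0; with total 1/20.
Hence P(r = 3 | data) = (1/40) / (1/20) = 1/2.

0.5000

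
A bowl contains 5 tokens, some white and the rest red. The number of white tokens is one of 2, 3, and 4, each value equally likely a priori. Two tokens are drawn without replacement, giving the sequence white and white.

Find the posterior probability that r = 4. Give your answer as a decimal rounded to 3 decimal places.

0.600

The likelihood of the observed sequence under each hypothesis: P(data | r = 2) = (2/5)(1/4) = 1/10; P(data | r = 3) = (3/5)(2/4) = 3/10; P(data | r = 4) = (4/5)(3/4) = 3/5.
The prior-weighted likelihoods are 1/3 · 1/10 = 1/30, 1/3 · 3/10 = 1/10, 1/3 · 3/5 = 1/5; with total 1/3.
Therefore the posterior P(r = 4 | data) = (1/5) / (1/3) = 3/5.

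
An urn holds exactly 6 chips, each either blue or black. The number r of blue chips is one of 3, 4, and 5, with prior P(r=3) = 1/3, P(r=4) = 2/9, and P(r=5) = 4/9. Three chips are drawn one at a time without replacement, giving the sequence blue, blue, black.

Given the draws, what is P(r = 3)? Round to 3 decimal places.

0.297

For each hypothesis, P(data | H) works out to: P(data | r = 3) = (3/6)(2/5)(3/4) = 3/20; P(data | r = 4) = (4/6)(3/5)(2/4) = 1/5; P(data | r = 5) = (5/6)(4/5)(1/4) = 1/6.
The prior-weighted likelihoods are 1/3 · 3/20 = 1/20, 2/9 · 1/5 = 2/45, 4/9 · 1/6 = 2/27; with total 91/540.
Therefore the posterior P(r = 3 | data) = (1/20) / (91/540) = 27/91.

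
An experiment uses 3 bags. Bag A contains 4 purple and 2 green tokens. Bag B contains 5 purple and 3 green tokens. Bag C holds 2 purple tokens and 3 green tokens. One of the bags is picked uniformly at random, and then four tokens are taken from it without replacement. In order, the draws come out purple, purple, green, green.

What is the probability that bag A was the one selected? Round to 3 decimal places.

Compute the likelihood of the observed sequence for each case: P(data | bag A) = (4/6)(3/5)(2/4)(1/3) = 1/15; P(data | bag B) = (5/8)(4/7)(3/6)(2/5) = 1/14; P(data | bag C) = (2/5)(1/4)(3/3)(2/2) = 1/10.
Multiplying each by its prior: 1/3 · 1/15 = 1/45, 1/3 · 1/14 = 1/42, 1/3 · 1/10 = 1/30; summing to 5/63.
Therefore the posterior P(bag A | data) = (1/45) / (5/63) = 7/25.

0.280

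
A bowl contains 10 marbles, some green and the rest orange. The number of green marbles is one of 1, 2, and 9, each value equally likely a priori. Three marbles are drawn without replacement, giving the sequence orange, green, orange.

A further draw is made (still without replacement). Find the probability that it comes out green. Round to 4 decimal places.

0.0870

Under each hypothesis, the probability of the observed sequence is: P(data | r = 1) = (9/10)(1/9)(8/8) = 1/10; P(data | r = 2) = (8/10)(2/9)(7/8) = 7/45; P(data | r = 9) = (1/10)(9/9)(0/8) = 0.
The prior-weighted likelihoods are 1/3 · 1/10 = 1/30, 1/3 · 7/45 = 7/135, 1/3 · 0 = 0; with total 23/270.
Normalising, the posterior is P(r = 1 | data) = 9/23, P(r = 2 | data) = 14/23, P(r = 9 | data) = 0.
Averaging over the posterior, P(green next | data) = (0)(9/23) + (1/7)(14/23) = 2/23.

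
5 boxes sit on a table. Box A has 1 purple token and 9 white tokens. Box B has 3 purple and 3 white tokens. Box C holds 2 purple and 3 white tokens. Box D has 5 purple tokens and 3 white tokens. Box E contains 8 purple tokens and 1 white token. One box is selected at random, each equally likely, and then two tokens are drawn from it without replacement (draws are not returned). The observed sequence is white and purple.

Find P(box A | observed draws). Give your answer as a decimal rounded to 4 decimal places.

0.0927

Under each hypothesis, the probability of the observed sequence is: P(data | box A) = (9/10)(1/9) = 0.1; P(data | box B) = (3/6)(3/5) = 0.3; P(data | box C) = (3/5)(2/4) = 0.3; P(data | box D) = (3/8)(5/7) = 0.26786; P(data | box E) = (1/9)(8/8) = 0.11111.
Weighting by the prior gives 1/5 · 0.1 = 0.02, 1/5 · 0.3 = 0.06, 1/5 · 0.3 = 0.06, 1/5 · 0.26786 = 0.053571, 1/5 · 0.11111 = 0.022222; summing to 0.21579.
Hence P(box A | data) = (0.02) / (0.21579) = 0.092681.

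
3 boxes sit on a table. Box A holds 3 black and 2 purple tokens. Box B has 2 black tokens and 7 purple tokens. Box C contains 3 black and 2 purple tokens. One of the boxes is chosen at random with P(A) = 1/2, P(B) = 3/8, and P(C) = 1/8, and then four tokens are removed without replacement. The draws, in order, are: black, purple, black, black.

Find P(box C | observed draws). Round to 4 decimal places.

0.2000

Under each hypothesis, the probability of the observed sequence is: P(data | box A) = (3/5)(2/4)(2/3)(1/2) = 1/10; P(data | box B) = (2/9)(7/8)(1/7)(0/6) = 0; P(data | box C) = (3/5)(2/4)(2/3)(1/2) = 1/10.
The prior-weighted likelihoods are 1/2 · 1/10 = 1/20, 3/8 · 0 = 0, 1/8 · 1/10 = 1/80; summing to 1/16.
So P(box C | data) = (1/80) / (1/16) = 1/5.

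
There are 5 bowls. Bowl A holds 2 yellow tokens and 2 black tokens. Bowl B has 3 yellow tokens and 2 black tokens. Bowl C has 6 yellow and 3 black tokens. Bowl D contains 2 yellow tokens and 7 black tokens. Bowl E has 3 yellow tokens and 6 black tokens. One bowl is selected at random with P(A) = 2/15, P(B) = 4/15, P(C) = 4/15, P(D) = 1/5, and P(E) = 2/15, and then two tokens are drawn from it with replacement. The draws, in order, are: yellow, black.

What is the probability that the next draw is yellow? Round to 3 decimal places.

0.508

Compute the likelihood of the observed sequence for each case: P(data | bowl A) = (2/4)(2/4) = 0.25; P(data | bowl B) = (3/5)(2/5) = 0.24; P(data | bowl C) = (6/9)(3/9) = 0.22222; P(data | bowl D) = (2/9)(7/9) = 0.17284; P(data | bowl E) = (3/9)(6/9) = 0.22222.
The prior-weighted likelihoods are 2/15 · 0.25 = 0.033333, 4/15 · 0.24 = 0.064, 4/15 · 0.22222 = 0.059259, 1/5 · 0.17284 = 0.034568, 2/15 · 0.22222 = 0.02963; with total 0.22079.
Normalising, the posterior is P(bowl A | data) = 0.15097, P(bowl B | data) = 0.28987, P(bowl C | data) = 0.2684, P(bowl D | data) = 0.15656, P(bowl E | data) = 0.1342.
So P(yellow next | data) = Σ P(yellow next | H) P(H | data) = (1/2)(0.15097) + (3/5)(0.28987) + (2/3)(0.2684) + (2/9)(0.15656) + (1/3)(0.1342) = 0.50786.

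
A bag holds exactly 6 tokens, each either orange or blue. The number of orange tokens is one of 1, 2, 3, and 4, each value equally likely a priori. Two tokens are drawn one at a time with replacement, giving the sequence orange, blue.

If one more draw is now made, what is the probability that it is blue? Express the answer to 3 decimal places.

0.556

The likelihood of the observed sequence under each hypothesis: P(data | r = 1) = (1/6)(5/6) = 5/36; P(data | r = 2) = (2/6)(4/6) = 2/9; P(data | r = 3) = (3/6)(3/6) = 1/4; P(data | r = 4) = (4/6)(2/6) = 2/9.
The prior-weighted likelihoods are 1/4 · 5/36 = 5/144, 1/4 · 2/9 = 1/18, 1/4 · 1/4 = 1/16, 1/4 · 2/9 = 1/18; these sum to 5/24.
Normalising, the posterior is P(r = 1 | data) = 1/6, P(r = 2 | data) = 4/15, P(r = 3 | data) = 3/10, P(r = 4 | data) = 4/15.
So P(blue next | data) = Σ P(blue next | H) P(H | data) = (5/6)(1/6) + (2/3)(4/15) + (1/2)(3/10) + (1/3)(4/15) = 5/9.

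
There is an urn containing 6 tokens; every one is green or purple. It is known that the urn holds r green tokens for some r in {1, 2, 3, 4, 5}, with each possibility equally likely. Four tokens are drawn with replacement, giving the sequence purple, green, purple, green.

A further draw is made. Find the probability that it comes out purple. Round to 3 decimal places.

The likelihood of the observed sequence under each hypothesis: P(data | r = 1) = (5/6)(1/6)(5/6)(1/6) = 0.01929; P(data | r = 2) = (4/6)(2/6)(4/6)(2/6) = 0.049383; P(data | r = 3) = (3/6)(3/6)(3/6)(3/6) = 0.0625; P(data | r = 4) = (2/6)(4/6)(2/6)(4/6) = 0.049383; P(data | r = 5) = (1/6)(5/6)(1/6)(5/6) = 0.01929.
Multiplying each by its prior: 1/5 · 0.01929 = 0.003858, 1/5 · 0.049383 = 0.0098765, 1/5 · 0.0625 = 0.0125, 1/5 · 0.049383 = 0.0098765, 1/5 · 0.01929 = 0.003858; these sum to 0.039969.
Normalising, the posterior is P(r = 1 | data) = 0.096525, P(r = 2 | data) = 0.2471, P(r = 3 | data) = 0.31274, P(r = 4 | data) = 0.2471, P(r = 5 | data) = 0.096525.
So P(purple next | data) = Σ P(purple next | H) P(H | data) = (5/6)(0.096525) + (2/3)(0.2471) + (1/2)(0.31274) + (1/3)(0.2471) + (1/6)(0.096525) = 0.5.

0.500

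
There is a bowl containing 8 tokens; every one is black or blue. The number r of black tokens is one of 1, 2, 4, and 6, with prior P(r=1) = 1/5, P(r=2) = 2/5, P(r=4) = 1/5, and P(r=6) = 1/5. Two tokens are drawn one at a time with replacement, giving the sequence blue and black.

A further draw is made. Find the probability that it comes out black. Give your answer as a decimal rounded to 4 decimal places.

0.4047

The likelihood of the observed sequence under each hypothesis: P(data | r = 1) = (7/8)(1/8) = 7/64; P(data | r = 2) = (6/8)(2/8) = 3/16; P(data | r = 4) = (4/8)(4/8) = 1/4; P(data | r = 6) = (2/8)(6/8) = 3/16.
Multiplying each by its prior: 1/5 · 7/64 = 7/320, 2/5 · 3/16 = 3/40, 1/5 · 1/4 = 1/20, 1/5 · 3/16 = 3/80; these sum to 59/320.
Normalising, the posterior is P(r = 1 | data) = 7/59, P(r = 2 | data) = 24/59, P(r = 4 | data) = 16/59, P(r = 6 | data) = 12/59.
Averaging over the posterior, P(black next | data) = (1/8)(7/59) + (1/4)(24/59) + (1/2)(16/59) + (3/4)(12/59) = 191/472.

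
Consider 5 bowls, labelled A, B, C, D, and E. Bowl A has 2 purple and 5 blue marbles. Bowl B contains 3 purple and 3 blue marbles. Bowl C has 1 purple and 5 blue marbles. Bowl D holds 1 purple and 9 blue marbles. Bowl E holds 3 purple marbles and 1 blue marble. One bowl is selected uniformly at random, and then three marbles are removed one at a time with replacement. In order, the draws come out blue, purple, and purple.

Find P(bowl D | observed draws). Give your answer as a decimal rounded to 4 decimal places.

The likelihood of the observed sequence under each hypothesis: P(data | bowl A) = (5/7)(2/7)(2/7) = 0.058309; P(data | bowl B) = (3/6)(3/6)(3/6) = 0.125; P(data | bowl C) = (5/6)(1/6)(1/6) = 0.023148; P(data | bowl D) = (9/10)(1/10)(1/10) = 0.009; P(data | bowl E) = (1/4)(3/4)(3/4) = 0.14062.
Weighting by the prior gives 1/5 · 0.058309 = 0.011662, 1/5 · 0.125 = 0.025, 1/5 · 0.023148 = 0.0046296, 1/5 · 0.009 = 0.0018, 1/5 · 0.14062 = 0.028125; these sum to 0.071216.
Therefore the posterior P(bowl D | data) = (0.0018) / (0.071216) = 0.025275.

0.0253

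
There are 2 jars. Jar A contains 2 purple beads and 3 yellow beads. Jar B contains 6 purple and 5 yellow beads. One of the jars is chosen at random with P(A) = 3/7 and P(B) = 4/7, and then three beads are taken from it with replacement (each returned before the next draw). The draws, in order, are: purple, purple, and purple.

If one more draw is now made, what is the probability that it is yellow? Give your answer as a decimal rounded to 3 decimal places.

0.488

Under each hypothesis, the probability of the observed sequence is: P(data | jar A) = (2/5)(2/5)(2/5) = 0.064; P(data | jar B) = (6/11)(6/11)(6/11) = 0.16228.
The prior-weighted likelihoods are 3/7 · 0.064 = 0.027429, 4/7 · 0.16228 = 0.092734; these sum to 0.12016.
Normalising, the posterior is P(jar A | data) = 0.22826, P(jar B | data) = 0.77174.
The predictive probability is P(yellow next | data) = (3/5)(0.22826) + (5/11)(0.77174) = 0.48775.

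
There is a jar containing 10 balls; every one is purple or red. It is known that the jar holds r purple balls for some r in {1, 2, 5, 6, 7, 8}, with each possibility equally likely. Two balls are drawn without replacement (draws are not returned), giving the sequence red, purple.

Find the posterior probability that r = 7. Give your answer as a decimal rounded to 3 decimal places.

Compute the likelihood of the observed sequence for each case: P(data | r = 1) = (9/10)(1/9) = 1/10; P(data | r = 2) = (8/10)(2/9) = 8/45; P(data | r = 5) = (5/10)(5/9) = 5/18; P(data | r = 6) = (4/10)(6/9) = 4/15; P(data | r = 7) = (3/10)(7/9) = 7/30; P(data | r = 8) = (2/10)(8/9) = 8/45.
The prior-weighted likelihoods are 1/6 · 1/10 = 1/60, 1/6 · 8/45 = 4/135, 1/6 · 5/18 = 5/108, 1/6 · 4/15 = 2/45, 1/6 · 7/30 = 7/180, 1/6 · 8/45 = 4/135; with total 37/180.
Hence P(r = 7 | data) = (7/180) / (37/180) = 7/37.

0.189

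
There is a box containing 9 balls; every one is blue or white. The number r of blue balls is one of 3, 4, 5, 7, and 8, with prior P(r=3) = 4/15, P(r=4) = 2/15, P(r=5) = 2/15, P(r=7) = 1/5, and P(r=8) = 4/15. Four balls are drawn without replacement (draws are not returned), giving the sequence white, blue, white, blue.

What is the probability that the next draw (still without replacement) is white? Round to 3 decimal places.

For each hypothesis, P(data | H) works out to: P(data | r = 3) = (6/9)(3/8)(5/7)(2/6) = 5/84; P(data | r = 4) = (5/9)(4/8)(4/7)(3/6) = 5/63; P(data | r = 5) = (4/9)(5/8)(3/7)(4/6) = 5/63; P(data | r = 7) = (2/9)(7/8)(1/7)(6/6) = 1/36; P(data | r = 8) = (1/9)(8/8)(0/7) = 0.
Weighting by the prior gives 4/15 · 5/84 = 1/63, 2/15 · 5/63 = 2/189, 2/15 · 5/63 = 2/189, 1/5 · 1/36 = 1/180, 4/15 · 0 = 0; with total 23/540.
The posterior is then P(r = 3 | data) = 60/161, P(r = 4 | data) = 40/161, P(r = 5 | data) = 40/161, P(r = 7 | data) = 3/23, P(r = 8 | data) = 0.
The predictive probability is P(white next | data) = (4/5)(60/161) + (3/5)(40/161) + (2/5)(40/161) + (0)(3/23) = 88/161.

0.547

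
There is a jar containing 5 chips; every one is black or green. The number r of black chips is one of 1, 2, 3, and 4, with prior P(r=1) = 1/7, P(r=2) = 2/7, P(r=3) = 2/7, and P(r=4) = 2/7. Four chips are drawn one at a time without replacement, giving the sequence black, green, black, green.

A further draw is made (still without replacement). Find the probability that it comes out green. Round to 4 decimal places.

0.5000

The likelihood of the observed sequence under each hypothesis: P(data | r = 1) = (1/5)(4/4)(0/3) = 0; P(data | r = 2) = (2/5)(3/4)(1/3)(2/2) = 1/10; P(data | r = 3) = (3/5)(2/4)(2/3)(1/2) = 1/10; P(data | r = 4) = (4/5)(1/4)(3/3)(0/2) = 0.
Multiplying each by its prior: 1/7 · 0 = 0, 2/7 · 1/10 = 1/35, 2/7 · 1/10 = 1/35, 2/7 · 0 = 0; summing to 2/35.
Dividing through by the total gives posterior P(r = 1 | data) = 0, P(r = 2 | data) = 1/2, P(r = 3 | data) = 1/2, P(r = 4 | data) = 0.
So P(green next | data) = Σ P(green next | H) P(H | data) = (1)(1/2) + (0)(1/2) = 1/2.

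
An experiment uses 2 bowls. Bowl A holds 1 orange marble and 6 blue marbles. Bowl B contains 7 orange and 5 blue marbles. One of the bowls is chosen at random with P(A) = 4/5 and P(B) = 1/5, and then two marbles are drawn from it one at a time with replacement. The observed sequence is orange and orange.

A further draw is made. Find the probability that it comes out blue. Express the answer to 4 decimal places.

Compute the likelihood of the observed sequence for each case: P(data | bowl A) = (1/7)(1/7) = 0.020408; P(data | bowl B) = (7/12)(7/12) = 0.34028.
Weighting by the prior gives 4/5 · 0.020408 = 0.016327, 1/5 · 0.34028 = 0.068056; these sum to 0.084382.
Normalising, the posterior is P(bowl A | data) = 0.19348, P(bowl B | data) = 0.80652.
So P(blue next | data) = Σ P(blue next | H) P(H | data) = (6/7)(0.19348) + (5/12)(0.80652) = 0.50189.

0.5019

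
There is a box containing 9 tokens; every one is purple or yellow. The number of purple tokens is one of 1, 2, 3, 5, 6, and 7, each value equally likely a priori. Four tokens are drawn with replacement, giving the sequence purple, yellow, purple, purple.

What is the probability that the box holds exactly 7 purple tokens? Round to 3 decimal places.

0.333

The likelihood of the observed sequence under each hypothesis: P(data | r = 1) = (1/9)(8/9)(1/9)(1/9) = 0.0012193; P(data | r = 2) = (2/9)(7/9)(2/9)(2/9) = 0.0085353; P(data | r = 3) = (3/9)(6/9)(3/9)(3/9) = 0.024691; P(data | r = 5) = (5/9)(4/9)(5/9)(5/9) = 0.076208; P(data | r = 6) = (6/9)(3/9)(6/9)(6/9) = 0.098765; P(data | r = 7) = (7/9)(2/9)(7/9)(7/9) = 0.10456.
Multiplying each by its prior: 1/6 · 0.0012193 = 0.00020322, 1/6 · 0.0085353 = 0.0014225, 1/6 · 0.024691 = 0.0041152, 1/6 · 0.076208 = 0.012701, 1/6 · 0.098765 = 0.016461, 1/6 · 0.10456 = 0.017426; these sum to 0.052329.
So P(r = 7 | data) = (0.017426) / (0.052329) = 0.33301.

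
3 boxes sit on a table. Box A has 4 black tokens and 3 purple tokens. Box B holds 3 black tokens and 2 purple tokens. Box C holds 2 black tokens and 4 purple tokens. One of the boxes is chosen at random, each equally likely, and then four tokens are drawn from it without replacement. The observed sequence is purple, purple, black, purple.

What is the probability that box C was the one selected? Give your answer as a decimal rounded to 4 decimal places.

For each hypothesis, P(data | H) works out to: P(data | box A) = (3/7)(2/6)(4/5)(1/4) = 1/35; P(data | box B) = (2/5)(1/4)(3/3)(0/2) = 0; P(data | box C) = (4/6)(3/5)(2/4)(2/3) = 2/15.
Weighting by the prior gives 1/3 · 1/35 = 1/105, 1/3 · 0 = 0, 1/3 · 2/15 = 2/45; with total 17/315.
So P(box C | data) = (2/45) / (17/315) = 14/17.

0.8235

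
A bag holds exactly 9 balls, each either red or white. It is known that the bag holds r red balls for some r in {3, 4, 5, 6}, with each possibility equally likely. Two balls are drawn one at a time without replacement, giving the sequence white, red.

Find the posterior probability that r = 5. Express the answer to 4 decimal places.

Under each hypothesis, the probability of the observed sequence is: P(data | r = 3) = (6/9)(3/8) = 1/4; P(data | r = 4) = (5/9)(4/8) = 5/18; P(data | r = 5) = (4/9)(5/8) = 5/18; P(data | r = 6) = (3/9)(6/8) = 1/4.
Weighting by the prior gives 1/4 · 1/4 = 1/16, 1/4 · 5/18 = 5/72, 1/4 · 5/18 = 5/72, 1/4 · 1/4 = 1/16; these sum to 19/72.
Hence P(r = 5 | data) = (5/72) / (19/72) = 5/19.

0.2632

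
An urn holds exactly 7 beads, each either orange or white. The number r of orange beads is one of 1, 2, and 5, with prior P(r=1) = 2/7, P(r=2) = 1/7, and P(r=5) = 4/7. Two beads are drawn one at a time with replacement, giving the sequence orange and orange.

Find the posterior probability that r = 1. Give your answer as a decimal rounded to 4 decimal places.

0.0189

Compute the likelihood of the observed sequence for each case: P(data | r = 1) = (1/7)(1/7) = 1/49; P(data | r = 2) = (2/7)(2/7) = 4/49; P(data | r = 5) = (5/7)(5/7) = 25/49.
The prior-weighted likelihoods are 2/7 · 1/49 = 2/343, 1/7 · 4/49 = 4/343, 4/7 · 25/49 = 100/343; with total 106/343.
Therefore the posterior P(r = 1 | data) = (2/343) / (106/343) = 1/53.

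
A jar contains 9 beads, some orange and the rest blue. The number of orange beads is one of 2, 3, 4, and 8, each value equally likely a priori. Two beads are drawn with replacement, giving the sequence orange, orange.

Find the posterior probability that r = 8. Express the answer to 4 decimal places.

0.6882

Compute the likelihood of the observed sequence for each case: P(data | r = 2) = (2/9)(2/9) = 4/81; P(data | r = 3) = (3/9)(3/9) = 1/9; P(data | r = 4) = (4/9)(4/9) = 16/81; P(data | r = 8) = (8/9)(8/9) = 64/81.
Weighting by the prior gives 1/4 · 4/81 = 1/81, 1/4 · 1/9 = 1/36, 1/4 · 16/81 = 4/81, 1/4 · 64/81 = 16/81; with total 31/108.
So P(r = 8 | data) = (16/81) / (31/108) = 64/93.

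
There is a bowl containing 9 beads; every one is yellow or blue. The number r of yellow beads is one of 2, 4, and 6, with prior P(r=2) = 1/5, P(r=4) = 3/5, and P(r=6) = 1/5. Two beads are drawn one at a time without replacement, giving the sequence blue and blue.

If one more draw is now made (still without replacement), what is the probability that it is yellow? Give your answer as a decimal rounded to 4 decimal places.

0.4762

Compute the likelihood of the observed sequence for each case: P(data | r = 2) = (7/9)(6/8) = 7/12; P(data | r = 4) = (5/9)(4/8) = 5/18; P(data | r = 6) = (3/9)(2/8) = 1/12.
Weighting by the prior gives 1/5 · 7/12 = 7/60, 3/5 · 5/18 = 1/6, 1/5 · 1/12 = 1/60; with total 3/10.
The posterior is then P(r = 2 | data) = 7/18, P(r = 4 | data) = 5/9, P(r = 6 | data) = 1/18.
Averaging over the posterior, P(yellow next | data) = (2/7)(7/18) + (4/7)(5/9) + (6/7)(1/18) = 10/21.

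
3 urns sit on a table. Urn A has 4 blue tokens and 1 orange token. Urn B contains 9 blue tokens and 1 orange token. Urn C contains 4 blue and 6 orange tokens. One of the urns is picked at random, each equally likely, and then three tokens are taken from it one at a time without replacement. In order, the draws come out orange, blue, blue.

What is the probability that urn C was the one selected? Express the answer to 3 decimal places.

For each hypothesis, P(data | H) works out to: P(data | urn A) = (1/5)(4/4)(3/3) = 1/5; P(data | urn B) = (1/10)(9/9)(8/8) = 1/10; P(data | urn C) = (6/10)(4/9)(3/8) = 1/10.
The prior-weighted likelihoods are 1/3 · 1/5 = 1/15, 1/3 · 1/10 = 1/30, 1/3 · 1/10 = 1/30; with total 2/15.
So P(urn C | data) = (1/30) / (2/15) = 1/4.

0.250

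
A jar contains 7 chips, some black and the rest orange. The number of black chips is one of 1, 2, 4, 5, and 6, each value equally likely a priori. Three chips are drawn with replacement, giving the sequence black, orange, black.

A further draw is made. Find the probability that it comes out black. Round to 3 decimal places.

Under each hypothesis, the probability of the observed sequence is: P(data | r = 1) = (1/7)(6/7)(1/7) = 0.017493; P(data | r = 2) = (2/7)(5/7)(2/7) = 0.058309; P(data | r = 4) = (4/7)(3/7)(4/7) = 0.13994; P(data | r = 5) = (5/7)(2/7)(5/7) = 0.14577; P(data | r = 6) = (6/7)(1/7)(6/7) = 0.10496.
Multiplying each by its prior: 1/5 · 0.017493 = 0.0034985, 1/5 · 0.058309 = 0.011662, 1/5 · 0.13994 = 0.027988, 1/5 · 0.14577 = 0.029155, 1/5 · 0.10496 = 0.020991; summing to 0.093294.
Dividing through by the total gives posterior P(r = 1 | data) = 0.0375, P(r = 2 | data) = 0.125, P(r = 4 | data) = 0.3, P(r = 5 | data) = 0.3125, P(r = 6 | data) = 0.225.
The predictive probability is P(black next | data) = (1/7)(0.0375) + (2/7)(0.125) + (4/7)(0.3) + (5/7)(0.3125) + (6/7)(0.225) = 0.62857.

0.629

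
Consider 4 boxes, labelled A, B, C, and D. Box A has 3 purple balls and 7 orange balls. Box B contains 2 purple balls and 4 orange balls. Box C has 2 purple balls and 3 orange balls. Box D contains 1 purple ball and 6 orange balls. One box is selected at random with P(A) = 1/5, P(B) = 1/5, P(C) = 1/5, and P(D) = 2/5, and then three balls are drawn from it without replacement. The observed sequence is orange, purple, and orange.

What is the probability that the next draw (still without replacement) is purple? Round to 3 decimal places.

0.252

Compute the likelihood of the observed sequence for each case: P(data | box A) = (7/10)(3/9)(6/8) = 0.175; P(data | box B) = (4/6)(2/5)(3/4) = 0.2; P(data | box C) = (3/5)(2/4)(2/3) = 0.2; P(data | box D) = (6/7)(1/6)(5/5) = 0.14286.
The prior-weighted likelihoods are 1/5 · 0.175 = 0.035, 1/5 · 0.2 = 0.04, 1/5 · 0.2 = 0.04, 2/5 · 0.14286 = 0.057143; with total 0.17214.
The posterior is then P(box A | data) = 0.20332, P(box B | data) = 0.23237, P(box C | data) = 0.23237, P(box D | data) = 0.33195.
So P(purple next | data) = Σ P(purple next | H) P(H | data) = (2/7)(0.20332) + (1/3)(0.23237) + (1/2)(0.23237) + (0)(0.33195) = 0.25173.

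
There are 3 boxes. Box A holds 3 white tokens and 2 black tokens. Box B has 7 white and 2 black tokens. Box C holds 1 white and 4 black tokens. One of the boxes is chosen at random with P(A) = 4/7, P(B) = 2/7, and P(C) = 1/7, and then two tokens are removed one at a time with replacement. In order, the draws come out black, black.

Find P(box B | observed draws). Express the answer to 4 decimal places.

0.0716

For each hypothesis, P(data | H) works out to: P(data | box A) = (2/5)(2/5) = 0.16; P(data | box B) = (2/9)(2/9) = 0.049383; P(data | box C) = (4/5)(4/5) = 0.64.
Multiplying each by its prior: 4/7 · 0.16 = 0.091429, 2/7 · 0.049383 = 0.014109, 1/7 · 0.64 = 0.091429; with total 0.19697.
By Bayes' rule, P(box B | data) = (0.014109) / (0.19697) = 0.071633.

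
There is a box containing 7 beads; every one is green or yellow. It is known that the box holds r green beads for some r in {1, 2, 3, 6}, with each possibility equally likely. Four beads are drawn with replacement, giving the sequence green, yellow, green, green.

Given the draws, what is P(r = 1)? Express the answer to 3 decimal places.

Compute the likelihood of the observed sequence for each case: P(data | r = 1) = (1/7)(6/7)(1/7)(1/7) = 0.002499; P(data | r = 2) = (2/7)(5/7)(2/7)(2/7) = 0.01666; P(data | r = 3) = (3/7)(4/7)(3/7)(3/7) = 0.044981; P(data | r = 6) = (6/7)(1/7)(6/7)(6/7) = 0.089963.
The prior-weighted likelihoods are 1/4 · 0.002499 = 0.00062474, 1/4 · 0.01666 = 0.0041649, 1/4 · 0.044981 = 0.011245, 1/4 · 0.089963 = 0.022491; summing to 0.038526.
By Bayes' rule, P(r = 1 | data) = (0.00062474) / (0.038526) = 0.016216.

0.016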